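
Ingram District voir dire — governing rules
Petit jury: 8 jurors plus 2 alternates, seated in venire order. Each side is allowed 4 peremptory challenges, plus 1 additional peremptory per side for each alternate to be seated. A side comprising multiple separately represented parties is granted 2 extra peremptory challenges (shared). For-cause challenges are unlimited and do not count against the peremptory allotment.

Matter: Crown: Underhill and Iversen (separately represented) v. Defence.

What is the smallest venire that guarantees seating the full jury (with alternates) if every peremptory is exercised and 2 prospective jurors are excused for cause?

26

Seats to fill: 8 + 2 alternates = 10.
Peremptories — Crown: 4 + 1×2 + 2 = 8; Defence: 4 + 1×2 = 6; total 14.
For-cause removals: 2.
Minimum venire: 10 + 14 + 2 = 26.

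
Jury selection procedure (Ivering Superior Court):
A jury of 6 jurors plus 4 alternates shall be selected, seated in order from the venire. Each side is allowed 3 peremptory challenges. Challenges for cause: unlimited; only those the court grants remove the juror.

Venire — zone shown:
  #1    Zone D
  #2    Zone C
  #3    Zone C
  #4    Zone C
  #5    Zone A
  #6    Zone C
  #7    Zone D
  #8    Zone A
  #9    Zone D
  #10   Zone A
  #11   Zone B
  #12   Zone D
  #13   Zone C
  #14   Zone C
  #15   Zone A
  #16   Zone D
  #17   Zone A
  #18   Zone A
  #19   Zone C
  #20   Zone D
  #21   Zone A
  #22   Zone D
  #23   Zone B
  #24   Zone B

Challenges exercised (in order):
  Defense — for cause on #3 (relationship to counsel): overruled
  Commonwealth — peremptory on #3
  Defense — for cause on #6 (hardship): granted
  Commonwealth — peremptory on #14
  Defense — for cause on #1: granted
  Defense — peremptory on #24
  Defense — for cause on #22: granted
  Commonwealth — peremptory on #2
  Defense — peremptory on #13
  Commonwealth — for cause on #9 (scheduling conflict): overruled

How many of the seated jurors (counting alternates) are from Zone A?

Removed: #1, #2, #3, #6, #13, #14, #22, #24.
Seated (10 incl. alternates): #4, #5, #7, #8, #9, #10, #11, #12, #15, #16.
Of those, in Zone A: #5, #8, #10, #15 → 4.

4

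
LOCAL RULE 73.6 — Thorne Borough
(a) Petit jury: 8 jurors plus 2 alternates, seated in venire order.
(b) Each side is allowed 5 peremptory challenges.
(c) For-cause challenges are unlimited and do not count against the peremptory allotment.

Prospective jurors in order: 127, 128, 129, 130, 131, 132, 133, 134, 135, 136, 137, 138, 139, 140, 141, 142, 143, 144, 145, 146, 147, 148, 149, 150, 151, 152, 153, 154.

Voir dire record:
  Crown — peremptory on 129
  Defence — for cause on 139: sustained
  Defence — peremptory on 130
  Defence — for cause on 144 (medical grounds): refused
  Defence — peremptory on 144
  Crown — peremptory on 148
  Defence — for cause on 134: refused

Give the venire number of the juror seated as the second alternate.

Removed: #129, #130, #139, #144, #148. (#134 stays — for-cause denied.)
Seating in order: seats 1–8 → #127, #128, #131, #132, #133, #134, #135, #136; alternates → #137, #138.
So alternate 2 is #138.

138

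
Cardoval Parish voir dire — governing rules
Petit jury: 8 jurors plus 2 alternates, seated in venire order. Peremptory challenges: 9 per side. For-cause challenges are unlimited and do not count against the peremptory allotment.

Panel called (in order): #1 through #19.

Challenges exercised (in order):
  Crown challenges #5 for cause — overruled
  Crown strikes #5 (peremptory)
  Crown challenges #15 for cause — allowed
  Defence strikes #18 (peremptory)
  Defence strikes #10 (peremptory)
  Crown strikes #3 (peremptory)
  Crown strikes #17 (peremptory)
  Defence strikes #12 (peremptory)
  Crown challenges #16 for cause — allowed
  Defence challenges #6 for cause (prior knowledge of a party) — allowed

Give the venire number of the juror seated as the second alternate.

19

Removed: #3, #5, #6, #10, #12, #15, #16, #17, #18.
Filling seats in venire order through position 10: #1, #2, #4, #7, #8, #9, #11, #13, #14, #19.
So alternate 2 is #19.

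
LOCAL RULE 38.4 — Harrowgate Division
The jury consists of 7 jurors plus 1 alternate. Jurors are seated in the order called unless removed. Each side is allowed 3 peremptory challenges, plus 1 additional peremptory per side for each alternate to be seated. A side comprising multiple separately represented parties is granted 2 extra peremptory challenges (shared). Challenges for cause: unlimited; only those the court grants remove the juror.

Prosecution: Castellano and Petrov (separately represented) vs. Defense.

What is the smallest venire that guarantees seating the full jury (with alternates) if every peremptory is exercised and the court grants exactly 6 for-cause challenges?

24

Seats to fill: 7 + 1 alternates = 8.
Peremptories — Prosecution: 3 + 1×1 + 2 = 6; Defense: 3 + 1×1 = 4; total 10.
For-cause removals: 6.
Minimum venire: 8 + 10 + 6 = 24.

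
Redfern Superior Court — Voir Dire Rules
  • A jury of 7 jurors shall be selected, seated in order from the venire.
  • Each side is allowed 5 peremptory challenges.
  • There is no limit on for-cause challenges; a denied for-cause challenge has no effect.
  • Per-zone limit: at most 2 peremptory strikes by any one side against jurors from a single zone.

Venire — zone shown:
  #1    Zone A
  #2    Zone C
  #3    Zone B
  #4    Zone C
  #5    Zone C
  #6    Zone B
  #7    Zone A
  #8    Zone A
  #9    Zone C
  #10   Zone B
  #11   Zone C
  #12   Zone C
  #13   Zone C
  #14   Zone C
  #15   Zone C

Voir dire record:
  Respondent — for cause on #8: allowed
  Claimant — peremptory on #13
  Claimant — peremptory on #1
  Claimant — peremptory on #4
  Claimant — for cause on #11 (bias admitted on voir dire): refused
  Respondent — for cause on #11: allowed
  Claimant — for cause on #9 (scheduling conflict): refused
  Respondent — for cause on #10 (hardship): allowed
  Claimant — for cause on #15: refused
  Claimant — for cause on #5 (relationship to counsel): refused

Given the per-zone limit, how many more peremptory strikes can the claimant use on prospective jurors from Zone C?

0

Claimant peremptories so far: #13, #1, #4 — 3 of 5 used, 2 left overall.
Against Zone C: #13, #4 — 2 used; per-zone cap 2 leaves 0.
Binding limit: min(2, 0) = 0.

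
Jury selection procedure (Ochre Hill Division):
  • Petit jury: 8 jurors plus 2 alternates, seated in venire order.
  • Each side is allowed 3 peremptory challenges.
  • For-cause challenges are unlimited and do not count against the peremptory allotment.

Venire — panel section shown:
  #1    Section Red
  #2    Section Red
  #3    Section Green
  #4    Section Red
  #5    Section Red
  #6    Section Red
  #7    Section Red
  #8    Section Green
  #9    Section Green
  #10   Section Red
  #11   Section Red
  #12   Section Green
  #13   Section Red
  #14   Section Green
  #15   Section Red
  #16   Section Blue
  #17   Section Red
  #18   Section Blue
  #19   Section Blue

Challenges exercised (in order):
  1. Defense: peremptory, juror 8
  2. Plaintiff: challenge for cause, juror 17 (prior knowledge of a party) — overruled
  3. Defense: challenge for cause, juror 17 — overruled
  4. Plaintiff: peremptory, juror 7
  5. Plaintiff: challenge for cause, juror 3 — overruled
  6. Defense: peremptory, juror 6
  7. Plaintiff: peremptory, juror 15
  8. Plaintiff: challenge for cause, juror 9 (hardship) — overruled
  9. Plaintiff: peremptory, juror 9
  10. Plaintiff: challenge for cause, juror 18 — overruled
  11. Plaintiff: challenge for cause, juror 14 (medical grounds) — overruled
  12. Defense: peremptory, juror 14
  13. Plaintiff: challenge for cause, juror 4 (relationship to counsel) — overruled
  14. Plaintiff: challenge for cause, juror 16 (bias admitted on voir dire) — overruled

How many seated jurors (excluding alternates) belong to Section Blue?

0

Removed: #6, #7, #8, #9, #14, #15.
Seated jurors 1–8: #1, #2, #3, #4, #5, #10, #11, #12 (alternates #13, #16 not counted).
None of those are in Section Blue → 0.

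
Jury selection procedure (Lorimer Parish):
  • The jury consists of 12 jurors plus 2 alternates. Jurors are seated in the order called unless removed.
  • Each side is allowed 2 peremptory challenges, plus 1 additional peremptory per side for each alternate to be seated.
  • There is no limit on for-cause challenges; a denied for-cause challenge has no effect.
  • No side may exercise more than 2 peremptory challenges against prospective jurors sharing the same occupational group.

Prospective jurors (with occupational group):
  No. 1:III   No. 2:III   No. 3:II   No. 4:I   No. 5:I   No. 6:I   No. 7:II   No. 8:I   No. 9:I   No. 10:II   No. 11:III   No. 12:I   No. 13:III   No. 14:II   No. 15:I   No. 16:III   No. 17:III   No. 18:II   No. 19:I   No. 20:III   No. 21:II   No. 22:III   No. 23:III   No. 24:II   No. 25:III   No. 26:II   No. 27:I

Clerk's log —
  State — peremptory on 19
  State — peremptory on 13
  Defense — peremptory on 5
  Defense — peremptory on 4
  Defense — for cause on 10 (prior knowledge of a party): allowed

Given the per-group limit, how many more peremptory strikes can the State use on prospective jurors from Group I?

1

State peremptories so far: #19, #13 — 2 of 4 used, 2 left overall.
Against Group I: #19 — 1 used; per-group cap 2 leaves 1.
Binding limit: min(2, 1) = 1.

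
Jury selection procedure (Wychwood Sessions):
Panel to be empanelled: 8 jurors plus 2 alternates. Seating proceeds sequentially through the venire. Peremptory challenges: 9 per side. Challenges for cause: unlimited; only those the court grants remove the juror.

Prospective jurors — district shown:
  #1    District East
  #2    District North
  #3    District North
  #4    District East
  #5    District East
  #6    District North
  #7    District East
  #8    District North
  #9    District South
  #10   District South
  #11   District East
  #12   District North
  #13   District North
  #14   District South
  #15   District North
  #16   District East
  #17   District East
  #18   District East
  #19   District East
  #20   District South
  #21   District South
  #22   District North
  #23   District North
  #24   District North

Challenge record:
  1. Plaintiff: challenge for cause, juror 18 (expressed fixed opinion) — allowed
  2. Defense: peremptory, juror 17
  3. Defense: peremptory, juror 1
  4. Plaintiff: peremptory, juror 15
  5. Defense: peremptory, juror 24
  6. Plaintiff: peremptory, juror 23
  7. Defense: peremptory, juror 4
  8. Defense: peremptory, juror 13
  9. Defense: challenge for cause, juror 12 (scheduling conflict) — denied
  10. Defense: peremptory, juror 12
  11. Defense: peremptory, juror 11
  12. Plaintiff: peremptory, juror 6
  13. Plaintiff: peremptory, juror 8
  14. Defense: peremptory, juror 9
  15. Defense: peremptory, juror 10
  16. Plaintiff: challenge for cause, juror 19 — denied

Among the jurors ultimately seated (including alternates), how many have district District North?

Removed: #1, #4, #6, #8, #9, #10, #11, #12, #13, #15, #17, #18, #23, #24.
Seated (10 incl. alternates): #2, #3, #5, #7, #14, #16, #19, #20, #21, #22.
Of those, in District North: #2, #3, #22 → 3.

3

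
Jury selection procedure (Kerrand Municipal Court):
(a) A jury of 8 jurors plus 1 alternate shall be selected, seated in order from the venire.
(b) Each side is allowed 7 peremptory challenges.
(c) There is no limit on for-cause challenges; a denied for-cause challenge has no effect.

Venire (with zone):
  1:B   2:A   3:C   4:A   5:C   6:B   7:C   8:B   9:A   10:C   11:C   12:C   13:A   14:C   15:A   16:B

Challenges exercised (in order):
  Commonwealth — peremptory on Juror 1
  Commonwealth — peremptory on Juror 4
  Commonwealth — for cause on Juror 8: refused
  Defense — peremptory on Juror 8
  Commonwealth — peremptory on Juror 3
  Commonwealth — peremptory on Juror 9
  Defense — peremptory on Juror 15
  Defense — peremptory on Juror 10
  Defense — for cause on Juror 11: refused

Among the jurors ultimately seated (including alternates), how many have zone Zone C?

5

Removed: #1, #3, #4, #8, #9, #10, #15.
Seated (9 incl. alternates): #2, #5, #6, #7, #11, #12, #13, #14, #16.
Of those, in Zone C: #5, #7, #11, #12, #14 → 5.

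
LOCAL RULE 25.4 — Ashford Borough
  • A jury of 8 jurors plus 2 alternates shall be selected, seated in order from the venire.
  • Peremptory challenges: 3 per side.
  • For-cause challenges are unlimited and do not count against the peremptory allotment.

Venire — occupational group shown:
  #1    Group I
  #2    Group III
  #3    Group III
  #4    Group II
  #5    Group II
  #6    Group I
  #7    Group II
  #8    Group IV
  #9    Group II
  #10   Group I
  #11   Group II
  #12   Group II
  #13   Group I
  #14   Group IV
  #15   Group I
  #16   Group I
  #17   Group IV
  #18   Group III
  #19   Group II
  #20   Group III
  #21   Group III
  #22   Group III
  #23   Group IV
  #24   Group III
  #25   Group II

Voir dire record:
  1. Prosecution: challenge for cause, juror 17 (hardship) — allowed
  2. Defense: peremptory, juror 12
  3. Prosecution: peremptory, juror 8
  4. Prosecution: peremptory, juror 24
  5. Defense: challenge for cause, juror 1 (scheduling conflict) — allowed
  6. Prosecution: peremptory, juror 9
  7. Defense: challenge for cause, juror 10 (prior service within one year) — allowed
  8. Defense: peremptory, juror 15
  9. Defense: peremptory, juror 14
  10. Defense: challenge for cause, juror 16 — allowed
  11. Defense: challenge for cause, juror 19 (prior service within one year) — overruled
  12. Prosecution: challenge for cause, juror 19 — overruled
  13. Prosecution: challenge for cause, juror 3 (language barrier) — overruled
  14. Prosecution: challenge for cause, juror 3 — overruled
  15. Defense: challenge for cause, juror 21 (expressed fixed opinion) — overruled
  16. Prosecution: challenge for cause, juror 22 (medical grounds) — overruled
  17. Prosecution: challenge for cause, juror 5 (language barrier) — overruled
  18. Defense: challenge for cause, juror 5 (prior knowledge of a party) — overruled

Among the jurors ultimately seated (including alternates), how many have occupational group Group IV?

Removed: #1, #8, #9, #10, #12, #14, #15, #16, #17, #24.
Seated (10 incl. alternates): #2, #3, #4, #5, #6, #7, #11, #13, #18, #19.
None of those are in Group IV → 0.

0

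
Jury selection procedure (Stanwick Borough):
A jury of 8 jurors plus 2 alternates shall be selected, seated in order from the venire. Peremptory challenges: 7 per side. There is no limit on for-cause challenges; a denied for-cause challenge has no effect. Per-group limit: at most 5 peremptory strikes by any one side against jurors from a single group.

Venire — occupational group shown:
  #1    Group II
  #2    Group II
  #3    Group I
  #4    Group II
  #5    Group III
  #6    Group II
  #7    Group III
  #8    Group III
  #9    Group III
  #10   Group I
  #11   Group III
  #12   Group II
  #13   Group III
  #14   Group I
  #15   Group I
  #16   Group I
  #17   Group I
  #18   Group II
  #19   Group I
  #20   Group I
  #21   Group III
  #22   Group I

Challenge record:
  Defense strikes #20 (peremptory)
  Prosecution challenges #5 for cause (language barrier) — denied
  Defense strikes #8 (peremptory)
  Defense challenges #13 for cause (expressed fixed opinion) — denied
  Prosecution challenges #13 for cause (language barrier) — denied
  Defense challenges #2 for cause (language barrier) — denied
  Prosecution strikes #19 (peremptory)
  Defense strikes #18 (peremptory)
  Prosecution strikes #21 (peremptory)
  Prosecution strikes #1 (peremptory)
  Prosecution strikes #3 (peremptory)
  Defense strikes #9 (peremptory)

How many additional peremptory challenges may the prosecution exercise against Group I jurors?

Prosecution peremptories so far: #19, #21, #1, #3 — 4 of 7 used, 3 left overall.
Against Group I: #19, #3 — 2 used; per-group cap 5 leaves 3.
Binding limit: min(3, 3) = 3.

3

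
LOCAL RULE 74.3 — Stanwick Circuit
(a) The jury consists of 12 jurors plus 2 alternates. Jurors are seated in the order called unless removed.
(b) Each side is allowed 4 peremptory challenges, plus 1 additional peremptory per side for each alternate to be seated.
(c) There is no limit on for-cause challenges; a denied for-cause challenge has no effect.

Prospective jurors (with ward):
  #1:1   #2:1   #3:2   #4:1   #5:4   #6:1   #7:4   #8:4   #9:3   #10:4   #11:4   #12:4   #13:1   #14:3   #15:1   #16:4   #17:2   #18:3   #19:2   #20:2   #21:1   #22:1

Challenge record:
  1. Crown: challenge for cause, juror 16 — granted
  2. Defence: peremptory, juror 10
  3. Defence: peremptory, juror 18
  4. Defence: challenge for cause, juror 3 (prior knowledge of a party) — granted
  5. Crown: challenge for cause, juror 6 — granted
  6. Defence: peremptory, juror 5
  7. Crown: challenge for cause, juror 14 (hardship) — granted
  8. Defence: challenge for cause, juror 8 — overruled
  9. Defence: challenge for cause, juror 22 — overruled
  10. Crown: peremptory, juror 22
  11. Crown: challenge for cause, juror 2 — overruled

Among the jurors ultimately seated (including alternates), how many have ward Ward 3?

Removed: #3, #5, #6, #10, #14, #16, #18, #22.
Seated (14 incl. alternates): #1, #2, #4, #7, #8, #9, #11, #12, #13, #15, #17, #19, #20, #21.
Of those, in Ward 3: #9 → 1.

1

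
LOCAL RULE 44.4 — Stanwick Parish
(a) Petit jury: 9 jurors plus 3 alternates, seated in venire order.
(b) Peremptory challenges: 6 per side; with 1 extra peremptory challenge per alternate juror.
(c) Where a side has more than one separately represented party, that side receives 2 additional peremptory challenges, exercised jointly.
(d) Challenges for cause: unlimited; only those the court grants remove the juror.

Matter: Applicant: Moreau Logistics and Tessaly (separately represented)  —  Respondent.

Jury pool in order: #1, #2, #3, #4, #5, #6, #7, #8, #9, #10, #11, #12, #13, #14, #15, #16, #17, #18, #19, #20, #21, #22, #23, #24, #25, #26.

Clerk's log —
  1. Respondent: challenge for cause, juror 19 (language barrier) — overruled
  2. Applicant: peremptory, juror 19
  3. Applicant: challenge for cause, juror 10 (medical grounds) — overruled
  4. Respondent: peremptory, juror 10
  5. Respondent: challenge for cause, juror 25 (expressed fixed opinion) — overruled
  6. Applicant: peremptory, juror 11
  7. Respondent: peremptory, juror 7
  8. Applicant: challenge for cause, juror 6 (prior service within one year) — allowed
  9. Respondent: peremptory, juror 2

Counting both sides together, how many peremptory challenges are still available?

Applicant allotment: 6 base + 1 × 3 alternates + 2 multi-party = 11. Respondent allotment: 6 base + 1 × 3 alternates = 9.
Applicant peremptories used: #19, #11 — 2 (for-cause on #10, #6 don't count).
Respondent peremptories used: #10, #7, #2 — 3 (for-cause on #19, #25 don't count).
Remaining: (11 − 2) + (9 − 3) = 15.

15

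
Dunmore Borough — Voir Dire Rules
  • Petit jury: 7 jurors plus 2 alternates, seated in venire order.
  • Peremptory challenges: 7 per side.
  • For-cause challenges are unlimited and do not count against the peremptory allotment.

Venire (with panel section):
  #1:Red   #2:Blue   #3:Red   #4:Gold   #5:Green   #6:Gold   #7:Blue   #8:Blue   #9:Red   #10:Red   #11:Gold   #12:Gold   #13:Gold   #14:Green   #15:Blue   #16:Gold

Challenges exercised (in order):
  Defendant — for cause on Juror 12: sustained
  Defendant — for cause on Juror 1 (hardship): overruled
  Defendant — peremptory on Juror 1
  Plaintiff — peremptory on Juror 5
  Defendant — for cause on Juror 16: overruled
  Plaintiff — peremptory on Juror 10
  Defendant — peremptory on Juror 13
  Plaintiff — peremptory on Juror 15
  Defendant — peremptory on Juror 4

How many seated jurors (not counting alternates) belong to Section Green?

Removed: #1, #4, #5, #10, #12, #13, #15.
Seated jurors 1–7: #2, #3, #6, #7, #8, #9, #11 (alternates #14, #16 not counted).
None of those are in Section Green → 0.

0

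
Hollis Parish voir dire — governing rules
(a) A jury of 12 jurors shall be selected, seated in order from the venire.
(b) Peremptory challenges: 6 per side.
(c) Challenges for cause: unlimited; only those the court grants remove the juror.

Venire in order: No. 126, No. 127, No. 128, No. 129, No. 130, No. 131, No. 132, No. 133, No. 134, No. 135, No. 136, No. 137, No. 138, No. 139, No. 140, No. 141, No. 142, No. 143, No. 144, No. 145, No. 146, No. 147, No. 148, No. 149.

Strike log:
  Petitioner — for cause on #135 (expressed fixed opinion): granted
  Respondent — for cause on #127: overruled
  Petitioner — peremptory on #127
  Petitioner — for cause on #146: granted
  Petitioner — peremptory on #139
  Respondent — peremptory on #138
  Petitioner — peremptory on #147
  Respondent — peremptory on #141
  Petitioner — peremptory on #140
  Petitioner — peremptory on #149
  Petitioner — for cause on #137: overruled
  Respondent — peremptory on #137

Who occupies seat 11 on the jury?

Removed: #127, #135, #137, #138, #139, #140, #141, #146, #147, #149.
Seating in order: seats 1–12 → #126, #128, #129, #130, #131, #132, #133, #134, #136, #142, #143, #144.
So seat 11 is #143.

143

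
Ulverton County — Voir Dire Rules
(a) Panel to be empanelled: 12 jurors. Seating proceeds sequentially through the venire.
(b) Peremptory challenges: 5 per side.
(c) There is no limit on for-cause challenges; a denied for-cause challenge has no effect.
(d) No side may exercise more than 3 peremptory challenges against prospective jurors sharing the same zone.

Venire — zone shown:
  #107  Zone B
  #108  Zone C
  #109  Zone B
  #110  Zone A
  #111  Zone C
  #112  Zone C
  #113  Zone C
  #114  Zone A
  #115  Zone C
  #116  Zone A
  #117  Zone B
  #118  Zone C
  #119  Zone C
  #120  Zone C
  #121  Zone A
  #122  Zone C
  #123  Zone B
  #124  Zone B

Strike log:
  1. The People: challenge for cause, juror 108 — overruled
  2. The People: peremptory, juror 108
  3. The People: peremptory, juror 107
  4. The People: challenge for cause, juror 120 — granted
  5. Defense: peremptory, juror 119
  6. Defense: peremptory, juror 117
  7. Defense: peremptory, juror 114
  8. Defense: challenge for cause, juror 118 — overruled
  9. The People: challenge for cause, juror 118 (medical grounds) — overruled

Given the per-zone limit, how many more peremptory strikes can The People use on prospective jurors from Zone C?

The People peremptories so far: #108, #107 — 2 of 5 used, 3 left overall.
Against Zone C: #108 — 1 used; per-zone cap 3 leaves 2.
Binding limit: min(3, 2) = 2.

2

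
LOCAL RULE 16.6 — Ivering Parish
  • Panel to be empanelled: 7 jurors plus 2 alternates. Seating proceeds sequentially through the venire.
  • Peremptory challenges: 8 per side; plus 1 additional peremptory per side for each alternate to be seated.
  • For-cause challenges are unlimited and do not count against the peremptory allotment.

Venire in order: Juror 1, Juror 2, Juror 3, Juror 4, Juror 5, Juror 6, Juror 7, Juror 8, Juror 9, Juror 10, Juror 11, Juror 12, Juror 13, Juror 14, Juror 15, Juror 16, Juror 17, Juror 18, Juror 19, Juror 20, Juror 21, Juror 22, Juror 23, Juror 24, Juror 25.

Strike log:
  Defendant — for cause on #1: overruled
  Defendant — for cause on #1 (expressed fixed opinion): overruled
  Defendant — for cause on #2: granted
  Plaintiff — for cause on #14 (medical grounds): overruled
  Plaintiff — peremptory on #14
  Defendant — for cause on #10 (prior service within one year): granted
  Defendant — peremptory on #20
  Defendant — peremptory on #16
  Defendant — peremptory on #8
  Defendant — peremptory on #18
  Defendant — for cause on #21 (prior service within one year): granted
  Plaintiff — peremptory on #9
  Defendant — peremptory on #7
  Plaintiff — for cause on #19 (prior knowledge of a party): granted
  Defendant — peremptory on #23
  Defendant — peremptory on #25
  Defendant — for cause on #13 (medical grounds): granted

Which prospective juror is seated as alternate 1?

15

Removed: #2, #7, #8, #9, #10, #13, #14, #16, #18, #19, #20, #21, #23, #25. (#1 stays — for-cause denied.)
Seating in order: seats 1–7 → #1, #3, #4, #5, #6, #11, #12; alternates → #15, #17.
So alternate 1 is #15.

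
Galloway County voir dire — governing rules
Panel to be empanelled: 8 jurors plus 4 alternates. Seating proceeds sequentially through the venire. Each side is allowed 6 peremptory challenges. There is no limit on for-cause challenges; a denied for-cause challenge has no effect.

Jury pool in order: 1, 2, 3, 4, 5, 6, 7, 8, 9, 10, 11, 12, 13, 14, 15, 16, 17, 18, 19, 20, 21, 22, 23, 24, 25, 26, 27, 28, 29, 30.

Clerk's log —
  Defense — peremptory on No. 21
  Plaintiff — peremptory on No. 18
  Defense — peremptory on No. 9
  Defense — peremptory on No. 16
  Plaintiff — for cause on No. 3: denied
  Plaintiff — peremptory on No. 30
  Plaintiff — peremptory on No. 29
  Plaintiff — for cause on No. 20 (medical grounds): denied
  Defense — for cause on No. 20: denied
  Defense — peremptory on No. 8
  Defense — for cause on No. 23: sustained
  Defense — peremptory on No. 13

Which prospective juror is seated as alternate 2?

12

Removed: #8, #9, #13, #16, #18, #21, #23, #29, #30. (#3, #20 stay — for-cause denied.)
Seating in order: seats 1–8 → #1, #2, #3, #4, #5, #6, #7, #10; alternates → #11, #12, #14, #15.
So alternate 2 is #12.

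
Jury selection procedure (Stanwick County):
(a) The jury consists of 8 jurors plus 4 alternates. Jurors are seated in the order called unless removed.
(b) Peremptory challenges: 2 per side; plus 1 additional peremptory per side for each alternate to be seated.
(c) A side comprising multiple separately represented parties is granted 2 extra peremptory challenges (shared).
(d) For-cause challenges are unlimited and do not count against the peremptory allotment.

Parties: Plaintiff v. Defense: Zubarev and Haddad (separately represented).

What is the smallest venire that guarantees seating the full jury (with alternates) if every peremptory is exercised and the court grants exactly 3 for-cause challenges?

Seats to fill: 8 + 4 alternates = 12.
Peremptories — Plaintiff: 2 + 1×4 = 6; Defense: 2 + 1×4 + 2 = 8; total 14.
For-cause removals: 3.
Minimum venire: 12 + 14 + 3 = 29.

29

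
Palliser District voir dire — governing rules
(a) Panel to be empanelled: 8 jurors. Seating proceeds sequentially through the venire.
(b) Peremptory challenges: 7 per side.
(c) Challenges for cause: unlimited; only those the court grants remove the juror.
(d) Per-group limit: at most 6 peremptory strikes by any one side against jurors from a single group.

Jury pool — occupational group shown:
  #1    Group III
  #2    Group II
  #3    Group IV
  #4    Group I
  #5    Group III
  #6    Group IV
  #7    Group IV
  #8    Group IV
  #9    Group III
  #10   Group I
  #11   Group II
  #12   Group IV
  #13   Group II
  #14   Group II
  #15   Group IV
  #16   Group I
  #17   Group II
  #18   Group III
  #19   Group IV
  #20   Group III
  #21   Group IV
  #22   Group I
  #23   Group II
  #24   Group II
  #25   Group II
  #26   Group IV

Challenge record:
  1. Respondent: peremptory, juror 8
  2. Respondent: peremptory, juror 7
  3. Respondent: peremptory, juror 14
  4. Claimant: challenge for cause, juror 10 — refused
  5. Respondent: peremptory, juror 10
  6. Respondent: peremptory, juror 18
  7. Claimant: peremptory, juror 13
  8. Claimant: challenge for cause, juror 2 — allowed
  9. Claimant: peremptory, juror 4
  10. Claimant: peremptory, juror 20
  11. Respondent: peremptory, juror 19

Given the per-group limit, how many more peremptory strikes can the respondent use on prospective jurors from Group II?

1

Respondent peremptories so far: #8, #7, #14, #10, #18, #19 — 6 of 7 used, 1 left overall.
Against Group II: #14 — 1 used; per-group cap 6 leaves 5.
Binding limit: min(1, 5) = 1.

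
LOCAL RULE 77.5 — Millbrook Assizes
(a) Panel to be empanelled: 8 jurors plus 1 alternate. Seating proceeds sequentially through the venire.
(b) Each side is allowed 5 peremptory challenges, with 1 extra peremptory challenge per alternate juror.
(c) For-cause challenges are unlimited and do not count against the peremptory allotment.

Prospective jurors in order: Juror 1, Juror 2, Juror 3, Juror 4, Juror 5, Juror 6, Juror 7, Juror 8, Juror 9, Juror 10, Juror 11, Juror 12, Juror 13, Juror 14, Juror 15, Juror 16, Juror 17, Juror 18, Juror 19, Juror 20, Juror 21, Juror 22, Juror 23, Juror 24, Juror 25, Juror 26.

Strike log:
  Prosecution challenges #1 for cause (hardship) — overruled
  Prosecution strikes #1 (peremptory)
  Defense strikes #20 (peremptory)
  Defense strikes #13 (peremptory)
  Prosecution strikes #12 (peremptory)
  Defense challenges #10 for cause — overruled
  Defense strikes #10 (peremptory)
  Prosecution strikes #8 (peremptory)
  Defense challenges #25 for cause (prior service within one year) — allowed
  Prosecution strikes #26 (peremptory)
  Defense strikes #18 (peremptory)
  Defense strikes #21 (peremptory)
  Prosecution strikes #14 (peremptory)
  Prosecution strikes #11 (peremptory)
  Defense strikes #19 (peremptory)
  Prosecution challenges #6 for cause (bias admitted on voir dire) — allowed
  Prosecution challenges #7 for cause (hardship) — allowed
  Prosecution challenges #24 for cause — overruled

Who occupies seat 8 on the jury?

Removed: #1, #6, #7, #8, #10, #11, #12, #13, #14, #18, #19, #20, #21, #25, #26. (#24 stays — for-cause denied.)
Seating in order: seats 1–8 → #2, #3, #4, #5, #9, #15, #16, #17; alternates → #22.
So seat 8 is #17.

17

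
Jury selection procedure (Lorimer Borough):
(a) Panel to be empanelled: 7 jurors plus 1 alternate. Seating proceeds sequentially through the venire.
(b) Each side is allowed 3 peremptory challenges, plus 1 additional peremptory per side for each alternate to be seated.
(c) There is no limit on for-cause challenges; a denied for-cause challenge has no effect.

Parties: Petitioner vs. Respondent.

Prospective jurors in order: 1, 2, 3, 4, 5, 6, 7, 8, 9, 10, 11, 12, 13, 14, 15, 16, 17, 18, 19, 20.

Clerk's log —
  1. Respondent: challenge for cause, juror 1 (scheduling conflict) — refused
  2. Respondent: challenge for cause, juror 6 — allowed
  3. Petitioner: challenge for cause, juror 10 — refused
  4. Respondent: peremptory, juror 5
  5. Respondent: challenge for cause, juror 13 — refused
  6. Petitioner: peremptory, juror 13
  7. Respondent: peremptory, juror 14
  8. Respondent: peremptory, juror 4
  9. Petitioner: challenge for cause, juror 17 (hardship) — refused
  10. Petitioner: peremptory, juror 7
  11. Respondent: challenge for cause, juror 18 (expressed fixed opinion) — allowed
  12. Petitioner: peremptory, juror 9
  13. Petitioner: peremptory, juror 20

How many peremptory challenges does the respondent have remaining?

1

Respondent allotment: 3 base + 1 × 1 alternate = 4.
Respondent peremptories used: #5, #14, #4 — 3 (for-cause on #1, #6, #13, #18 don't count).
Remaining: 4 − 3 = 1.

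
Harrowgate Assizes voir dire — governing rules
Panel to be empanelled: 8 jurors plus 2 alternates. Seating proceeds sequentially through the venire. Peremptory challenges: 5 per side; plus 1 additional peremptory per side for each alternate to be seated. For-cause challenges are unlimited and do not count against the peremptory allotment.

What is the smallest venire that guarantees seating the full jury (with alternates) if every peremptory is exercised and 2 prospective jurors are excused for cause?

Seats to fill: 8 + 2 alternates = 10.
Peremptories: 5 + 1×2 = 7 per side × 2 sides = 14.
For-cause removals: 2.
Minimum venire: 10 + 14 + 2 = 26.

26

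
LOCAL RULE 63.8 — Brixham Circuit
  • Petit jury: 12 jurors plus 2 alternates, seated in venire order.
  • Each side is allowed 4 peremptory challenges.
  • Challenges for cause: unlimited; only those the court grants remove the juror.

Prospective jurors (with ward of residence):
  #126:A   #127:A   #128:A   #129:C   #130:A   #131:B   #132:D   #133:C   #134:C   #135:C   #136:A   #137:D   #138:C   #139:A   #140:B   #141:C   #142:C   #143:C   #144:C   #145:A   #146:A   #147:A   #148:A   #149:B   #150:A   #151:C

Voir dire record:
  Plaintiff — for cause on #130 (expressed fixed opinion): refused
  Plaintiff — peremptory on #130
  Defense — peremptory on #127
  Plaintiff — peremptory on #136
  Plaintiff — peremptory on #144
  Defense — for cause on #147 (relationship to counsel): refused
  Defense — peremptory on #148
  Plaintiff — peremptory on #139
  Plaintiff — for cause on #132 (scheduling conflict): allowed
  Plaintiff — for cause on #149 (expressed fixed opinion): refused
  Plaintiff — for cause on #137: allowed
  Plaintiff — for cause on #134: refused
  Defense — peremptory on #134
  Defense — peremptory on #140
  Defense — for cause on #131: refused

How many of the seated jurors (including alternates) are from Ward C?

7

Removed: #127, #130, #132, #134, #136, #137, #139, #140, #144, #148.
Seated (14 incl. alternates): #126, #128, #129, #131, #133, #135, #138, #141, #142, #143, #145, #146, #147, #149.
Of those, in Ward C: #129, #133, #135, #138, #141, #142, #143 → 7.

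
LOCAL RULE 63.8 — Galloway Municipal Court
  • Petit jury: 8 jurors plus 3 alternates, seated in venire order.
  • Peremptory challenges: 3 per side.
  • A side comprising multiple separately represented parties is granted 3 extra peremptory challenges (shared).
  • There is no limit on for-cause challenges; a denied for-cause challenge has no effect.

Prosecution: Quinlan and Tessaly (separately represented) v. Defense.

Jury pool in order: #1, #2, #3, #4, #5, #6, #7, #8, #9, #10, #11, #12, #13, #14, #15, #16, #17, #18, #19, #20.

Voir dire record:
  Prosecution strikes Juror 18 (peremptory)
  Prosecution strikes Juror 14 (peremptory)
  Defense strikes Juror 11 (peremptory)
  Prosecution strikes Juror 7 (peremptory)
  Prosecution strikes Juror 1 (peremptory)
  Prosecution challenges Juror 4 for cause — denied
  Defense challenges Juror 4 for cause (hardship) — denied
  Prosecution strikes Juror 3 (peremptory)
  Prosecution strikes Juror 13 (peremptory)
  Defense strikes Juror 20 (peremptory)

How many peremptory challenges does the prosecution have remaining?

Prosecution allotment: 3 base + 3 multi-party = 6.
Prosecution peremptories used: #18, #14, #7, #1, #3, #13 — 6 (the for-cause on #4 doesn't count).
Remaining: 6 − 6 = 0.

0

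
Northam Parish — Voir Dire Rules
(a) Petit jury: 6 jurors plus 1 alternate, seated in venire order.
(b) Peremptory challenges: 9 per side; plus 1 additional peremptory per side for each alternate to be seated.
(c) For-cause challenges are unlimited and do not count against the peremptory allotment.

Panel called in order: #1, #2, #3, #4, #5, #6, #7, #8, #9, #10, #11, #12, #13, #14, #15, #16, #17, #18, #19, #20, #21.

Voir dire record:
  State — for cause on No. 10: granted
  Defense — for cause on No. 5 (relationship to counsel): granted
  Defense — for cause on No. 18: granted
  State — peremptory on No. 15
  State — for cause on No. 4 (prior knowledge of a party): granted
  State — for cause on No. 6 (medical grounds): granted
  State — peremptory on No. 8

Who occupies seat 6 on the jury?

11

Removed: #4, #5, #6, #8, #10, #15, #18.
Filling seats in venire order through position 6: #1, #2, #3, #7, #9, #11.
So seat 6 is #11.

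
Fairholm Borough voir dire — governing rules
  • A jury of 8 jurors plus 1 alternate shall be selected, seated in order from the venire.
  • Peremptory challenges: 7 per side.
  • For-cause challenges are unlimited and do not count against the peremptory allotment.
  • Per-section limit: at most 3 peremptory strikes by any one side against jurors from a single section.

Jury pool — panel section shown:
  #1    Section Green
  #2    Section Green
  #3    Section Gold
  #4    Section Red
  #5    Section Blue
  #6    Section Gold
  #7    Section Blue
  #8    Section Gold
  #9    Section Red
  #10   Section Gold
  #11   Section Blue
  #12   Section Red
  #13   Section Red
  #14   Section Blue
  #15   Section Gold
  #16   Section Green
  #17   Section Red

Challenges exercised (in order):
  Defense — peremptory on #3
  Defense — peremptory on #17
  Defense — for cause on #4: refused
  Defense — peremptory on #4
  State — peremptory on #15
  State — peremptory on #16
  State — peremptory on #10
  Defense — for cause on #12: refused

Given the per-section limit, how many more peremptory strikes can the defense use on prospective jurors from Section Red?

Defense peremptories so far: #3, #17, #4 — 3 of 7 used, 4 left overall.
Against Section Red: #17, #4 — 2 used; per-section cap 3 leaves 1.
Binding limit: min(4, 1) = 1.

1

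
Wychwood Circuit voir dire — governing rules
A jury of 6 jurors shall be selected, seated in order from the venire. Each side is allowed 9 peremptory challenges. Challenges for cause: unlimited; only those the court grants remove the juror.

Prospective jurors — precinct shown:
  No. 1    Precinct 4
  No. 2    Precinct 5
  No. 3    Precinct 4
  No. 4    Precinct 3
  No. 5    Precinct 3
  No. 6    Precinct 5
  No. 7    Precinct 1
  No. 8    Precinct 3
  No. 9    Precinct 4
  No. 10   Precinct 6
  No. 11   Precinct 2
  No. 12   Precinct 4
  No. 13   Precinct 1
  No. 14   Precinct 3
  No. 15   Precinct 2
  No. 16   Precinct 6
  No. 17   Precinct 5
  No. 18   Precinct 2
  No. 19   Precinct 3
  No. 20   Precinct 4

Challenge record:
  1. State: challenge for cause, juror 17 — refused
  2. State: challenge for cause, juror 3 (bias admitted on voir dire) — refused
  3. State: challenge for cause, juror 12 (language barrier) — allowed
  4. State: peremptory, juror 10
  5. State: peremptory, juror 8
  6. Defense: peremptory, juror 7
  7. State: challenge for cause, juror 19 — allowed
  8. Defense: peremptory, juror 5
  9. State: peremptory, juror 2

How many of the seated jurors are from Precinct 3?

1

Removed: #2, #5, #7, #8, #10, #12, #19.
Seated jurors 1–6: #1, #3, #4, #6, #9, #11.
Of those, in Precinct 3: #4 → 1.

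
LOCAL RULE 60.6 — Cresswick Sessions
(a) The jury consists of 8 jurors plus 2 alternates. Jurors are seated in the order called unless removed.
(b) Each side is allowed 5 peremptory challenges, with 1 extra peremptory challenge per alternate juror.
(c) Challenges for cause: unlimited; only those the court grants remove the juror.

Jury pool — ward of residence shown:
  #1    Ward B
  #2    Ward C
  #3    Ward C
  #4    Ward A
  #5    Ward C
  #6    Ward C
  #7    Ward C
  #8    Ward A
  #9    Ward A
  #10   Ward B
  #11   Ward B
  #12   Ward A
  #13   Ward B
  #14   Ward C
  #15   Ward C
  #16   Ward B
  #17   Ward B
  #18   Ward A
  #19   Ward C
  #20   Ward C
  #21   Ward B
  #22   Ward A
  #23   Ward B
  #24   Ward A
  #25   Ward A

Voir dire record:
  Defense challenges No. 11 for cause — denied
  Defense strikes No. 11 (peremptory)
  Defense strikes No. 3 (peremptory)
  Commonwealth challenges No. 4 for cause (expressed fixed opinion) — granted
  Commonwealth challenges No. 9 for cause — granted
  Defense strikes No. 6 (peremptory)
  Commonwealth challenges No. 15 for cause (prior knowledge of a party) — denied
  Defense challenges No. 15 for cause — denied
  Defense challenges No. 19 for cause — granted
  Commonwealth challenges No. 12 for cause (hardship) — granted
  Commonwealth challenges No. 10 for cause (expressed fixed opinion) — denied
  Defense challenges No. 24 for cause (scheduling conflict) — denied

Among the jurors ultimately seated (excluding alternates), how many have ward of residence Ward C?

Removed: #3, #4, #6, #9, #11, #12, #19.
Seated jurors 1–8: #1, #2, #5, #7, #8, #10, #13, #14 (alternates #15, #16 not counted).
Of those, in Ward C: #2, #5, #7, #14 → 4.

4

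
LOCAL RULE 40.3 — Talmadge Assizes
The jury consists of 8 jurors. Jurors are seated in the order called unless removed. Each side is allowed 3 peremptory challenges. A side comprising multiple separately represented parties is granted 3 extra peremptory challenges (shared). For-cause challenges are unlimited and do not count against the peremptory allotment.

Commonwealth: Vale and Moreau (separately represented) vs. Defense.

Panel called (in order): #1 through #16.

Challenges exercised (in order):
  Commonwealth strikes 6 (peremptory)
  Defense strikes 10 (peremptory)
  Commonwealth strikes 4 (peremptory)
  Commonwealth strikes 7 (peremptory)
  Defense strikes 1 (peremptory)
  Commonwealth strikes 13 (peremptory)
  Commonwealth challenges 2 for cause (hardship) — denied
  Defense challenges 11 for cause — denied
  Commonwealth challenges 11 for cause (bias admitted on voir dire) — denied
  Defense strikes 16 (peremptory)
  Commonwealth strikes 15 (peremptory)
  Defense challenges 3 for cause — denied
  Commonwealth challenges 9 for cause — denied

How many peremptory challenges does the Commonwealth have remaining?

Commonwealth allotment: 3 base + 3 multi-party = 6.
Commonwealth peremptories used: #6, #4, #7, #13, #15 — 5 (for-cause on #2, #11, #9 don't count).
Remaining: 6 − 5 = 1.

1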